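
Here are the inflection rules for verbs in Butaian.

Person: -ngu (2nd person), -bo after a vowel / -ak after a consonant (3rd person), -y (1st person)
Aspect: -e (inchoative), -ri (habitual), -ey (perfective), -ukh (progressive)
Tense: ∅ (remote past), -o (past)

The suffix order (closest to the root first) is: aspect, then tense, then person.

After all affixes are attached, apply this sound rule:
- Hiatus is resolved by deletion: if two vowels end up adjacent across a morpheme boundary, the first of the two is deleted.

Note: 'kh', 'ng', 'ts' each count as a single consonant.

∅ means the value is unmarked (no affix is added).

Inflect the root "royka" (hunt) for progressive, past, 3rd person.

Attach aspect progressive -ukh → roykaukh.
Attach tense past -o → roykaukho.
Attach person 3rd person -bo (after vowel 'o') → roykaukhobo.
Apply vowel deletion: roykaukhobo → roykukhobo.

roykukhobo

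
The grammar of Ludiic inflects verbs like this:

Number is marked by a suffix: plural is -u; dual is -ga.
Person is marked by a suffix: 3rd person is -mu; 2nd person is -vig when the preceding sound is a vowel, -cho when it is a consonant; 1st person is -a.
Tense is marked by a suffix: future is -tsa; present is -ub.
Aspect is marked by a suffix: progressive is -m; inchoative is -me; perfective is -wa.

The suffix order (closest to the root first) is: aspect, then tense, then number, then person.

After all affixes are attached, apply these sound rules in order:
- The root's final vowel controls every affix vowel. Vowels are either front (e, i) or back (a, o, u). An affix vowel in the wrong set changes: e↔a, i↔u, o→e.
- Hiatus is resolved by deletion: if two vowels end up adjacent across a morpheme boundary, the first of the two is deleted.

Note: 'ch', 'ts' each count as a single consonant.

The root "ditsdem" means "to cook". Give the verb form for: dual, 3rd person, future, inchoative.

ditsdemmetsegemi

Attach aspect inchoative -me → ditsdemme.
Attach tense future -tsa → ditsdemmetsa.
Attach number dual -ga → ditsdemmetsaga.
Attach person 3rd person -mu → ditsdemmetsagamu.
Apply vowel harmony: ditsdemmetsagamu → ditsdemmetsegemi.
Vowel deletion: no change.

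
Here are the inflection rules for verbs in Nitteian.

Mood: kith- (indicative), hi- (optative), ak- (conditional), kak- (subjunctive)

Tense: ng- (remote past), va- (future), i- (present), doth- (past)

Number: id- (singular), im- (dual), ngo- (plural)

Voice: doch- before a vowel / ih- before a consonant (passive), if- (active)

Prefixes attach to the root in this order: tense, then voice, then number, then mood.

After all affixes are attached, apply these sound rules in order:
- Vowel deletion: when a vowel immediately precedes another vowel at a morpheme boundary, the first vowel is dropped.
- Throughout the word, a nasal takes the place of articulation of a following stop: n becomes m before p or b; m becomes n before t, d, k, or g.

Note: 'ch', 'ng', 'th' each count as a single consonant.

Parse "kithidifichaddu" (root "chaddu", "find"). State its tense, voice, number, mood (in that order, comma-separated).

Segment: kith-id-if-i-chaddu.
tense: i- → present.
voice: if- → active.
number: id- → singular.
mood: kith- → indicative.

present, active, singular, indicative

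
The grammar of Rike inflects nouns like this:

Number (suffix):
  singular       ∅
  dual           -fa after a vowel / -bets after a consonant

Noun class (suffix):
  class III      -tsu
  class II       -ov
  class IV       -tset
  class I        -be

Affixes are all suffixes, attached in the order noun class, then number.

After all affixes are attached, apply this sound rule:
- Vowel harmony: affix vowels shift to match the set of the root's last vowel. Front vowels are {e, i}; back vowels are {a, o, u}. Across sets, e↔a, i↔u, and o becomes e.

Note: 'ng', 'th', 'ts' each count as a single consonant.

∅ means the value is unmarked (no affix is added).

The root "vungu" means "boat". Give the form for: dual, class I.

Attach noun class class I -be → vungube.
Attach number dual -fa (after vowel 'e') → vungubefa.
Apply vowel harmony: vungubefa → vungubafa.

vungubafa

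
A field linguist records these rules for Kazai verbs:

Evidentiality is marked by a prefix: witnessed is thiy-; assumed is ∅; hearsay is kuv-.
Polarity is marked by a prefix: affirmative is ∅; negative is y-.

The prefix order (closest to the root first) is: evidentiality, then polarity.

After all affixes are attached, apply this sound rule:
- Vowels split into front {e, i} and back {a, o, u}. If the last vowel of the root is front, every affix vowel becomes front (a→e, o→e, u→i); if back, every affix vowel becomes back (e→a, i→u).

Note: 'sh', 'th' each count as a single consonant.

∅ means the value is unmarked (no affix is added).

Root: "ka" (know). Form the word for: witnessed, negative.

Attach evidentiality witnessed thiy- → thiyka.
Attach polarity negative y- → ythiyka.
Apply vowel harmony: ythiyka → ythuyka.

ythuyka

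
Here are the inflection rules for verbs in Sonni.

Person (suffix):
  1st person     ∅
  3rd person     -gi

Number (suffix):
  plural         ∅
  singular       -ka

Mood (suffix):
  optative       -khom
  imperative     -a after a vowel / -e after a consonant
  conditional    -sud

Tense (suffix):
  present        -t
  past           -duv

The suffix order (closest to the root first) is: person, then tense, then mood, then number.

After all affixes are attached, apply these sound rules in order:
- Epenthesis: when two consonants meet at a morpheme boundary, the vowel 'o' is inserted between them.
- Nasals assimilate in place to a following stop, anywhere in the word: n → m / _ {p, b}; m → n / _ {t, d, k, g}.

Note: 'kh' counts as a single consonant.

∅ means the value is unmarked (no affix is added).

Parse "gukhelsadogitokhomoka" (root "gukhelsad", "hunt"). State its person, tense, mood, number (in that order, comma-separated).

Segment: gukhelsad-gi-t-khom-ka.
person: -gi → 3rd person.
tense: -t → present.
mood: -khom → optative.
number: -ka → singular.

3rd person, present, optative, singular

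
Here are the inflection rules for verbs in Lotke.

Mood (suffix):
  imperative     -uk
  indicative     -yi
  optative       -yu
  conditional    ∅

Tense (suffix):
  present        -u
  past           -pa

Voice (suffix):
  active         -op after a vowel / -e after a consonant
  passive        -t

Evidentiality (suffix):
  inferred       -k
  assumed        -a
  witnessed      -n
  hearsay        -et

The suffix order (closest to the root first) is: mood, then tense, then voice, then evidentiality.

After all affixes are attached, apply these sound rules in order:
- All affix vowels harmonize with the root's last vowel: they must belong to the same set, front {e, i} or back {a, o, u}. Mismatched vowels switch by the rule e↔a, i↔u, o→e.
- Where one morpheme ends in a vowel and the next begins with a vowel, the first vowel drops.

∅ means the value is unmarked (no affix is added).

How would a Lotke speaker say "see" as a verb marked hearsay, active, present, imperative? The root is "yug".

Attach mood imperative -uk → yuguk.
Attach tense present -u → yuguku.
Attach voice active -op (after vowel 'u') → yugukuop.
Attach evidentiality hearsay -et → yugukuopet.
Apply vowel harmony: yugukuopet → yugukuopat.
Apply vowel deletion: yugukuopat → yugukopat.

yugukopat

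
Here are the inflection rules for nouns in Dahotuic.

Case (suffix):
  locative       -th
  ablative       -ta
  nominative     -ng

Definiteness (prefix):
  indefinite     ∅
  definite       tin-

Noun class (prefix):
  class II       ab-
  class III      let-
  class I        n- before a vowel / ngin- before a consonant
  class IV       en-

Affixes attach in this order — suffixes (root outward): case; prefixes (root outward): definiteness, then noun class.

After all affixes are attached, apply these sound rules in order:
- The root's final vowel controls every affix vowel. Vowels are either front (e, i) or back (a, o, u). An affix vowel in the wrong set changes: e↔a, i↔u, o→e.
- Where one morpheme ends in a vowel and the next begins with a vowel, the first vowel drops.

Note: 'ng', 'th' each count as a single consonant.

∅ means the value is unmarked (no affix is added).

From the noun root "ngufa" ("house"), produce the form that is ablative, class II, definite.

abtunngufata

Attach case ablative -ta → ngufata.
Attach definiteness definite tin- → tinngufata.
Attach noun class class II ab- → abtinngufata.
Apply vowel harmony: abtinngufata → abtunngufata.
Vowel deletion: no change.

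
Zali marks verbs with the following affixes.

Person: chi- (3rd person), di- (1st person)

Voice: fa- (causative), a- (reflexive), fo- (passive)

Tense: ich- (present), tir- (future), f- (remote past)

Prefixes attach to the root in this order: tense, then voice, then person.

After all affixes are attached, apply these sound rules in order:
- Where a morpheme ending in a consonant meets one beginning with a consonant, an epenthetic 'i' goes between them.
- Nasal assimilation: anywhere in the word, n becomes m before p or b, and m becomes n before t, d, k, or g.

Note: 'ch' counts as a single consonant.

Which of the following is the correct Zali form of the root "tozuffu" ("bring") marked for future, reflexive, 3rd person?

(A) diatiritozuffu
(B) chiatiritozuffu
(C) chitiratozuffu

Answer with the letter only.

Attach tense future tir- → tirtozuffu.
Attach voice reflexive a- → atirtozuffu.
Attach person 3rd person chi- → chiatirtozuffu.
Apply epenthesis: chiatirtozuffu → chiatiritozuffu.
Nasal assimilation: no change.
So the correct form is chiatiritozuffu, option (B).
(A) diatiritozuffu is wrong: it uses 1st person instead of 3rd person for person.
(C) chitiratozuffu is wrong: it has the affixes in the wrong order.

B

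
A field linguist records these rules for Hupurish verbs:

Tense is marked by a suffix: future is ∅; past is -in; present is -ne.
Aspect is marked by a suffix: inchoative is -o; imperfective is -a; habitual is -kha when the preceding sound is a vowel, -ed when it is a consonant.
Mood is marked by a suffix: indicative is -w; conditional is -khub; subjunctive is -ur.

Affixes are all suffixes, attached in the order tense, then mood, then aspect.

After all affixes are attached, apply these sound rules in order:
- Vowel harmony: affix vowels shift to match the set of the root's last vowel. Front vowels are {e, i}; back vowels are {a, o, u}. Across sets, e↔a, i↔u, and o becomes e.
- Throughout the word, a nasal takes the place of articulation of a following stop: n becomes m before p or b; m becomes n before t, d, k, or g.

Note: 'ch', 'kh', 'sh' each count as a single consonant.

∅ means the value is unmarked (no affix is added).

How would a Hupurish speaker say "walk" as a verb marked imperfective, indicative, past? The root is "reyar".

Attach tense past -in → reyarin.
Attach mood indicative -w → reyarinw.
Attach aspect imperfective -a → reyarinwa.
Apply vowel harmony: reyarinwa → reyarunwa.
Nasal assimilation: no change.

reyarunwa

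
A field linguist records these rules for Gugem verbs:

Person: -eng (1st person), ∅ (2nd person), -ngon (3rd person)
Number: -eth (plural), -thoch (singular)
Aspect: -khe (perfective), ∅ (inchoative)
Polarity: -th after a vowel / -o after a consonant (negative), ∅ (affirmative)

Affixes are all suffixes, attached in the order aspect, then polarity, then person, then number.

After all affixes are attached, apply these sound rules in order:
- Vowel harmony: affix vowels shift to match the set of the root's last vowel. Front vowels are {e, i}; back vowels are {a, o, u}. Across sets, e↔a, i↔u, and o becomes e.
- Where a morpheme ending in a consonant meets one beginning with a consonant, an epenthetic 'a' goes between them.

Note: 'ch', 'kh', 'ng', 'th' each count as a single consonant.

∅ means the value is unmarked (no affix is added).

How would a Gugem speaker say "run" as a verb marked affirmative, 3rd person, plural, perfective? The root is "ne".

nekhengeneth

Attach aspect perfective -khe → nekhe.
polarity = affirmative: zero marking, form stays nekhe.
Attach person 3rd person -ngon → nekhengon.
Attach number plural -eth → nekhengoneth.
Apply vowel harmony: nekhengoneth → nekhengeneth.
Epenthesis: no change.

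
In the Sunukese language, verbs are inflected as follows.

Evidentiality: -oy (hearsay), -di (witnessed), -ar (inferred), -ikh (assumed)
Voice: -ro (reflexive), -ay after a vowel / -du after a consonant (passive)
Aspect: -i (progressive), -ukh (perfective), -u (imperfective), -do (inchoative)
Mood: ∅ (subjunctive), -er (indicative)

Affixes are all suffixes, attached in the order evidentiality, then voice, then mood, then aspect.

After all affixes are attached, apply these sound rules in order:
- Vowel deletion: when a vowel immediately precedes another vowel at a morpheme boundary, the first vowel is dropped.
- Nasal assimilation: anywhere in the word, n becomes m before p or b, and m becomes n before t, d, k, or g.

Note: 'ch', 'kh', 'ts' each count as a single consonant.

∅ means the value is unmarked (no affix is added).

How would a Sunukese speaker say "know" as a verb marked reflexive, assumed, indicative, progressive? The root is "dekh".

Attach evidentiality assumed -ikh → dekhikh.
Attach voice reflexive -ro → dekhikhro.
Attach mood indicative -er → dekhikhroer.
Attach aspect progressive -i → dekhikhroeri.
Apply vowel deletion: dekhikhroeri → dekhikhreri.
Nasal assimilation: no change.

dekhikhreri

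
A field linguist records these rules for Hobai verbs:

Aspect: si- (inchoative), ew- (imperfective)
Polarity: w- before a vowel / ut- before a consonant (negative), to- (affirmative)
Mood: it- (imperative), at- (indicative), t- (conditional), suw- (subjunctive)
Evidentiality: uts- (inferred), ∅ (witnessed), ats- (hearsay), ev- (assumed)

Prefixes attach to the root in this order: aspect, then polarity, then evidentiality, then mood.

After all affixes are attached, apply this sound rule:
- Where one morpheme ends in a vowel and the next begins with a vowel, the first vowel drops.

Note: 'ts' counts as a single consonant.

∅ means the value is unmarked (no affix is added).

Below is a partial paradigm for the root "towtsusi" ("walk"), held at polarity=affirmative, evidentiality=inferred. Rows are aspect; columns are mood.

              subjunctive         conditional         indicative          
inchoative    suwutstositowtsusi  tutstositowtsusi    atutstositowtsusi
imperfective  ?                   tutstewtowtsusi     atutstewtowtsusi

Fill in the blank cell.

Attach aspect imperfective ew- → ewtowtsusi.
Attach polarity affirmative to- → toewtowtsusi.
Attach evidentiality inferred uts- → utstoewtowtsusi.
Attach mood subjunctive suw- → suwutstoewtowtsusi.
Apply vowel deletion: suwutstoewtowtsusi → suwutstewtowtsusi.

suwutstewtowtsusi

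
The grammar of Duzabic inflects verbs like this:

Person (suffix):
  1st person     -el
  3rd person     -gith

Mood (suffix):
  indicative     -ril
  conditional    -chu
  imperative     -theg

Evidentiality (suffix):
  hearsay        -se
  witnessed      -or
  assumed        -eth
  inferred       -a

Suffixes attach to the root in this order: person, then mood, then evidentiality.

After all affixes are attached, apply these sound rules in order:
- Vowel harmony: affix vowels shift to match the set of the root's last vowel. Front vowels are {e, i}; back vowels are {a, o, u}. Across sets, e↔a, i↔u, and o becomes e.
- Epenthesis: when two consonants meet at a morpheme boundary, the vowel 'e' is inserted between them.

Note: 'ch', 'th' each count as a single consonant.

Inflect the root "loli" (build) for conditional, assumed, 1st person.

lolielechieth

Attach person 1st person -el → loliel.
Attach mood conditional -chu → lolielchu.
Attach evidentiality assumed -eth → lolielchueth.
Apply vowel harmony: lolielchueth → lolielchieth.
Apply epenthesis: lolielchieth → lolielechieth.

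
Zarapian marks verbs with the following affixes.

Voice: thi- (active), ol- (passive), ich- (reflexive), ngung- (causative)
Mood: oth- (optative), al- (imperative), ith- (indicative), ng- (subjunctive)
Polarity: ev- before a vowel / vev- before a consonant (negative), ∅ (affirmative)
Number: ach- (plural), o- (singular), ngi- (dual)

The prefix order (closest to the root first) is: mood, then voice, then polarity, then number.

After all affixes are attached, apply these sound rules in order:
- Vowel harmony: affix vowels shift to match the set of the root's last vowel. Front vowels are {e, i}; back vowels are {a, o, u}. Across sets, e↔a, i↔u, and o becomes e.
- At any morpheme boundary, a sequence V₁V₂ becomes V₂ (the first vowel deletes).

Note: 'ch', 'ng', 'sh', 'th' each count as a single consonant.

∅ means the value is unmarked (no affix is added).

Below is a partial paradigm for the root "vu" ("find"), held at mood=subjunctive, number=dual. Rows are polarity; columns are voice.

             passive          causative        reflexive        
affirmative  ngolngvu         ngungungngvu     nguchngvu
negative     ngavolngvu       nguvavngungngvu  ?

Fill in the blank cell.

Attach mood subjunctive ng- → ngvu.
Attach voice reflexive ich- → ichngvu.
Attach polarity negative ev- (before vowel 'i') → evichngvu.
Attach number dual ngi- → ngievichngvu.
Apply vowel harmony: ngievichngvu → nguavuchngvu.
Apply vowel deletion: nguavuchngvu → ngavuchngvu.

ngavuchngvu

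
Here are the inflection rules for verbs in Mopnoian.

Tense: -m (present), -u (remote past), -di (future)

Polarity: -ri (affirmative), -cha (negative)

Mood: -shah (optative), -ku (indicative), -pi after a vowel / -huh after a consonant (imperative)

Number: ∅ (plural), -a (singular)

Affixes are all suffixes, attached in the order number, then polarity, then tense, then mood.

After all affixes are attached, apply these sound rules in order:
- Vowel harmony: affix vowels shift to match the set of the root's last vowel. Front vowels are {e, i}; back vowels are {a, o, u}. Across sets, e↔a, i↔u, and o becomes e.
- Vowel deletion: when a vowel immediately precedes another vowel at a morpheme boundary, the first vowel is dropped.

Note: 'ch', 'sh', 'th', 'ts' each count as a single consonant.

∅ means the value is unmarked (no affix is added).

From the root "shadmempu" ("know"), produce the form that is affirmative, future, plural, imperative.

number = plural: zero marking, form stays shadmempu.
Attach polarity affirmative -ri → shadmempuri.
Attach tense future -di → shadmempuridi.
Attach mood imperative -pi (after vowel 'i') → shadmempuridipi.
Apply vowel harmony: shadmempuridipi → shadmempurudupu.
Vowel deletion: no change.

shadmempurudupu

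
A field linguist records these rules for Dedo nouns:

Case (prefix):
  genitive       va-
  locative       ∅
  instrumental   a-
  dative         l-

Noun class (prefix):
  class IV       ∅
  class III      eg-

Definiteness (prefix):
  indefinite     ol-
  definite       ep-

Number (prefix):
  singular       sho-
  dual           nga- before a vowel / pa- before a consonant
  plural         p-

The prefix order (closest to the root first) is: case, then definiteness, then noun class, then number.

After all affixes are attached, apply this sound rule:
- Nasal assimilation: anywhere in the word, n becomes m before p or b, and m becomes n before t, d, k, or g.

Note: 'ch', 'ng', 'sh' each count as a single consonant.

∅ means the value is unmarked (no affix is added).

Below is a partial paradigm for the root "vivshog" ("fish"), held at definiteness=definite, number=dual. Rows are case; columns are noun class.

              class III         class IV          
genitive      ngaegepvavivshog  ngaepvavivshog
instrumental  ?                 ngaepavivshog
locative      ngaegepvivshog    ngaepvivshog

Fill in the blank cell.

Attach case instrumental a- → avivshog.
Attach definiteness definite ep- → epavivshog.
Attach noun class class III eg- → egepavivshog.
Attach number dual nga- (before vowel 'e') → ngaegepavivshog.
Nasal assimilation: no change.

ngaegepavivshog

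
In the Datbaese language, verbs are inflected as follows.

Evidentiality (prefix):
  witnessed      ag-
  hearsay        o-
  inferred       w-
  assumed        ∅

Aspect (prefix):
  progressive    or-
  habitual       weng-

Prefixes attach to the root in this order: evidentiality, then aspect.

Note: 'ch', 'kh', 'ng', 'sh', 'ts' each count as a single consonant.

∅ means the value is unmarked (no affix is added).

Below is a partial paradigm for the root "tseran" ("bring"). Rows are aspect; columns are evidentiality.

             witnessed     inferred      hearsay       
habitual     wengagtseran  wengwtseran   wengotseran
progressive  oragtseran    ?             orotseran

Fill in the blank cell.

orwtseran

Attach evidentiality inferred w- → wtseran.
Attach aspect progressive or- → orwtseran.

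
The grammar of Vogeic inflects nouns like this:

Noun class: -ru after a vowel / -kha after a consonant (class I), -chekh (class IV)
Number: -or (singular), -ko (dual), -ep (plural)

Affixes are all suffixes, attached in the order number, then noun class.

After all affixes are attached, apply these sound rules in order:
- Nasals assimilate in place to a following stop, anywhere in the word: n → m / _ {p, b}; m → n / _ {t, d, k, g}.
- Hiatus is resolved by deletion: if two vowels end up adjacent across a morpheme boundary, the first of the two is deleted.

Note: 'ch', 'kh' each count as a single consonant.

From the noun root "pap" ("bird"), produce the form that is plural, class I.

Attach number plural -ep → papep.
Attach noun class class I -kha (after consonant 'p') → papepkha.
Nasal assimilation: no change.
Vowel deletion: no change.

papepkha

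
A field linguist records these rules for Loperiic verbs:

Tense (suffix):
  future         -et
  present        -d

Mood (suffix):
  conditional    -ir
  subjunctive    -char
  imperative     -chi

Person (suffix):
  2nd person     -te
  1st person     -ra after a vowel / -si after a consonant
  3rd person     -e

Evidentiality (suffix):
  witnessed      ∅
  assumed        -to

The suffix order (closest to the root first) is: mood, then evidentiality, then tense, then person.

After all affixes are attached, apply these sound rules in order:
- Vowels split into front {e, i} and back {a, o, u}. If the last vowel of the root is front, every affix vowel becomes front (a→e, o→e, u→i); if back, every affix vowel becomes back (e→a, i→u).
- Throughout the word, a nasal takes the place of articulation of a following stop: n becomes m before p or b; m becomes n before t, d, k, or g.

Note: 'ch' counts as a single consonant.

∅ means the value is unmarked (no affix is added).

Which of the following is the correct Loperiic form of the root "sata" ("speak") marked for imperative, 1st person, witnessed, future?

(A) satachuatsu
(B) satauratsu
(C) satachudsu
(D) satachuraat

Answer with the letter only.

A

Attach mood imperative -chi → satachi.
evidentiality = witnessed: zero marking, form stays satachi.
Attach tense future -et → satachiet.
Attach person 1st person -si (after consonant 't') → satachietsi.
Apply vowel harmony: satachietsi → satachuatsu.
Nasal assimilation: no change.
So the correct form is satachuatsu, option (A).
(D) satachuraat is wrong: it has the affixes in the wrong order.
(C) satachudsu is wrong: it uses present instead of future for tense.
(B) satauratsu is wrong: it uses conditional instead of imperative for mood.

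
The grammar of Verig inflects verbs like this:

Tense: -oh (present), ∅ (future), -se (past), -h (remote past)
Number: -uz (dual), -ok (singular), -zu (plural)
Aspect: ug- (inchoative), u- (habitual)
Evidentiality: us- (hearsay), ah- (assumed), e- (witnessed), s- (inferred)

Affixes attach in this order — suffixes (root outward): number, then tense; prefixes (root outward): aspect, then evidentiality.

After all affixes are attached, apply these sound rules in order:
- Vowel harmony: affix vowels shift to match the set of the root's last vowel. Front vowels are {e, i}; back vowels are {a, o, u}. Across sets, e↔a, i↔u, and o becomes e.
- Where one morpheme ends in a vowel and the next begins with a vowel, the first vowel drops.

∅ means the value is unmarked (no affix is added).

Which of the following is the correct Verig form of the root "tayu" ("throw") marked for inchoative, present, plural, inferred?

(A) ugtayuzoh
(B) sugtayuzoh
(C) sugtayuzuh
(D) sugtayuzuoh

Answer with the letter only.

B

Attach aspect inchoative ug- → ugtayu.
Attach number plural -zu → ugtayuzu.
Attach evidentiality inferred s- → sugtayuzu.
Attach tense present -oh → sugtayuzuoh.
Vowel harmony: no change.
Apply vowel deletion: sugtayuzuoh → sugtayuzoh.
So the correct form is sugtayuzoh, option (B).
(D) sugtayuzuoh is wrong: it fails to apply the sound rule(s).
(A) ugtayuzoh is wrong: it uses witnessed instead of inferred for evidentiality.
(C) sugtayuzuh is wrong: it uses remote past instead of present for tense.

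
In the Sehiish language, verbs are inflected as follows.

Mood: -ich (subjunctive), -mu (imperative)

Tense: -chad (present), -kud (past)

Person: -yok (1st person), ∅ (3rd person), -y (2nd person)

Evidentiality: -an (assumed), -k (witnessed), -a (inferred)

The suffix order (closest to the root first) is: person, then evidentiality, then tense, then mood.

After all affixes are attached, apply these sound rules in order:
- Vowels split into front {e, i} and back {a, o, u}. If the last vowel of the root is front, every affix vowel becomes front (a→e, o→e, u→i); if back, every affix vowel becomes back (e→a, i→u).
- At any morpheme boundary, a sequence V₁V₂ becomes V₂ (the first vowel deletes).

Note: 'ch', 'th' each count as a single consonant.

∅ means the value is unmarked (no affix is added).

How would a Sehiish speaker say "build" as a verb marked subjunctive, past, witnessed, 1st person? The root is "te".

Attach person 1st person -yok → teyok.
Attach evidentiality witnessed -k → teyokk.
Attach tense past -kud → teyokkkud.
Attach mood subjunctive -ich → teyokkkudich.
Apply vowel harmony: teyokkkudich → teyekkkidich.
Vowel deletion: no change.

teyekkkidich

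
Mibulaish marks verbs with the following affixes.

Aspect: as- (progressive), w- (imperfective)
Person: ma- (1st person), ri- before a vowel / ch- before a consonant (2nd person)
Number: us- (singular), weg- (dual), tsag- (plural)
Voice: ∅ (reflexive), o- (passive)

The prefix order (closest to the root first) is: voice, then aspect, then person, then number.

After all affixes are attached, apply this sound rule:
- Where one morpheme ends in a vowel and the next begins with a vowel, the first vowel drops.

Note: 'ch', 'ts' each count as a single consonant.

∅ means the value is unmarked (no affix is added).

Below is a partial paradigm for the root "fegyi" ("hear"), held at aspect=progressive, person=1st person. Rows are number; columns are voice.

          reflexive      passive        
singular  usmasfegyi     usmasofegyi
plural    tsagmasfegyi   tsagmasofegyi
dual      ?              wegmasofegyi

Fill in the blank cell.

wegmasfegyi

voice = reflexive: zero marking, form stays fegyi.
Attach aspect progressive as- → asfegyi.
Attach person 1st person ma- → maasfegyi.
Attach number dual weg- → wegmaasfegyi.
Apply vowel deletion: wegmaasfegyi → wegmasfegyi.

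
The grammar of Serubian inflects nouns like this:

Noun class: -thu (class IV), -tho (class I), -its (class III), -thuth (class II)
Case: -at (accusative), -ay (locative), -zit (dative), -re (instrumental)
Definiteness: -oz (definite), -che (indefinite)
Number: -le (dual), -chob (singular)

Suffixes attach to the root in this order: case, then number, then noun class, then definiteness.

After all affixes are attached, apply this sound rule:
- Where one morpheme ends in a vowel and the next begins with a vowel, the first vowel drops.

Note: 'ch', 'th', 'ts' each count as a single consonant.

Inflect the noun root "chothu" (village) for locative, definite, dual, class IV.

Attach case locative -ay → chothuay.
Attach number dual -le → chothuayle.
Attach noun class class IV -thu → chothuaylethu.
Attach definiteness definite -oz → chothuaylethuoz.
Apply vowel deletion: chothuaylethuoz → chothaylethoz.

chothaylethoz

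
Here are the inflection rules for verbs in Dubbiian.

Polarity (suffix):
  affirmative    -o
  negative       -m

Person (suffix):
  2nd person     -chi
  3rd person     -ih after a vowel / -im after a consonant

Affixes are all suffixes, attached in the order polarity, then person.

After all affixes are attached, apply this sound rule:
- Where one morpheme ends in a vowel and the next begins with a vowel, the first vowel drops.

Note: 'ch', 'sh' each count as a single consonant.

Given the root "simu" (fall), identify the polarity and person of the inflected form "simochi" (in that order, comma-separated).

affirmative, 2nd person

Segment: simu-o-chi.
polarity: -o → affirmative.
person: -chi → 2nd person.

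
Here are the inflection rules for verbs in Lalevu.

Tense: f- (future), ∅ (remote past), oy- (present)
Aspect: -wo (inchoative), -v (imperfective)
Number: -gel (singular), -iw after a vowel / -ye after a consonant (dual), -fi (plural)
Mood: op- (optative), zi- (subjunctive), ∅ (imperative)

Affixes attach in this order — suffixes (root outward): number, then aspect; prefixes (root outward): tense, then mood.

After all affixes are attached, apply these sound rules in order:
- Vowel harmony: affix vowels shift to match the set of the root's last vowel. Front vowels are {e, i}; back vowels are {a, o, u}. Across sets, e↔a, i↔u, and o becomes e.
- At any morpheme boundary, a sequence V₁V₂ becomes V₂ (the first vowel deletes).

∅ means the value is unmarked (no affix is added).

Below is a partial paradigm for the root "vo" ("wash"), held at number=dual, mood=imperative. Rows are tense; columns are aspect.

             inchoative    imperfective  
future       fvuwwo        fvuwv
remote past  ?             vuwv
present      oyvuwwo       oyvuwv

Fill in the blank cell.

vuwwo

Attach number dual -iw (after vowel 'o') → voiw.
Attach aspect inchoative -wo → voiwwo.
tense = remote past: zero marking, form stays voiwwo.
mood = imperative: zero marking, form stays voiwwo.
Apply vowel harmony: voiwwo → vouwwo.
Apply vowel deletion: vouwwo → vuwwo.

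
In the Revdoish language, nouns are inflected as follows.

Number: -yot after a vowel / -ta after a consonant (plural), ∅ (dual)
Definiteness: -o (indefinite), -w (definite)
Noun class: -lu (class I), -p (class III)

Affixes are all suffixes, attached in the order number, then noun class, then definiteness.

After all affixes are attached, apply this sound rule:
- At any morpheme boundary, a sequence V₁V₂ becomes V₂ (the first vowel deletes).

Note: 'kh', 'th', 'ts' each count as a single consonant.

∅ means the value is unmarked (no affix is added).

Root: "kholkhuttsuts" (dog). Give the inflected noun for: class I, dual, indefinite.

kholkhuttsutslo

number = dual: zero marking, form stays kholkhuttsuts.
Attach noun class class I -lu → kholkhuttsutslu.
Attach definiteness indefinite -o → kholkhuttsutsluo.
Apply vowel deletion: kholkhuttsutsluo → kholkhuttsutslo.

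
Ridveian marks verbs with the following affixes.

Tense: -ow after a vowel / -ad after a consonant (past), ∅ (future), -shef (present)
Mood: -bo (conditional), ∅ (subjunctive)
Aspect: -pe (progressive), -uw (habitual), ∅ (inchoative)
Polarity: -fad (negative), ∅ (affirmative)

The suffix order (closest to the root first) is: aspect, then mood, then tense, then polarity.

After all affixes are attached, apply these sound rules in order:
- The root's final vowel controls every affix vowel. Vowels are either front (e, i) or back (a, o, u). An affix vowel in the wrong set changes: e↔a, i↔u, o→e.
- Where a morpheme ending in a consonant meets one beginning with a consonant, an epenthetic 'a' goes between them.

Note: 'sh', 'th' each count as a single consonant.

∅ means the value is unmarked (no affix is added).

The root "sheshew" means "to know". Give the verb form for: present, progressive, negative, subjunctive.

Attach aspect progressive -pe → sheshewpe.
mood = subjunctive: zero marking, form stays sheshewpe.
Attach tense present -shef → sheshewpeshef.
Attach polarity negative -fad → sheshewpesheffad.
Apply vowel harmony: sheshewpesheffad → sheshewpesheffed.
Apply epenthesis: sheshewpesheffed → sheshewapeshefafed.

sheshewapeshefafed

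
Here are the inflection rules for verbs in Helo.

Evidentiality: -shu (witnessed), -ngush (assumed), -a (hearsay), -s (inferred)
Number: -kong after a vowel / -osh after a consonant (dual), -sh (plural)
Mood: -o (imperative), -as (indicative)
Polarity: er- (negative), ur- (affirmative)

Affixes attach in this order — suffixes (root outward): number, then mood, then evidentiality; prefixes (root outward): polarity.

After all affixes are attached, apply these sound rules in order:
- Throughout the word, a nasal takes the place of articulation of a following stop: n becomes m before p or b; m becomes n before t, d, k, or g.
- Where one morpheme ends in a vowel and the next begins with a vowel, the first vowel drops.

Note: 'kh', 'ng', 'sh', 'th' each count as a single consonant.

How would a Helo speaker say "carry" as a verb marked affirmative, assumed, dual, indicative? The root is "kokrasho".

Attach number dual -kong (after vowel 'o') → kokrashokong.
Attach polarity affirmative ur- → urkokrashokong.
Attach mood indicative -as → urkokrashokongas.
Attach evidentiality assumed -ngush → urkokrashokongasngush.
Nasal assimilation: no change.
Vowel deletion: no change.

urkokrashokongasngush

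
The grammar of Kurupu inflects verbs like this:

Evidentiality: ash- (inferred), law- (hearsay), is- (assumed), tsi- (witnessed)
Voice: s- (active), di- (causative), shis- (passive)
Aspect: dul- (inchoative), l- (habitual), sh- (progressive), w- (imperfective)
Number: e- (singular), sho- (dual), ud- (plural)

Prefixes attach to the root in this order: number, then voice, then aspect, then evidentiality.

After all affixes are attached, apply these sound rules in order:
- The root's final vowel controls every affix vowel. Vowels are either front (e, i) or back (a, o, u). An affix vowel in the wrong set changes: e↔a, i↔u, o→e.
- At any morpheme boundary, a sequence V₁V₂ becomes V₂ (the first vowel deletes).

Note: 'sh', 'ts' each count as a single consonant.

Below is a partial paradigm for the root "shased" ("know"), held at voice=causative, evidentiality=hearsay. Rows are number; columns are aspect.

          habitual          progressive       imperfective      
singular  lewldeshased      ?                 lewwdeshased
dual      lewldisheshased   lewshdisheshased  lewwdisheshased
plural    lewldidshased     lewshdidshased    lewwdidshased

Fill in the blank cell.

lewshdeshased

Attach number singular e- → eshased.
Attach voice causative di- → dieshased.
Attach aspect progressive sh- → shdieshased.
Attach evidentiality hearsay law- → lawshdieshased.
Apply vowel harmony: lawshdieshased → lewshdieshased.
Apply vowel deletion: lewshdieshased → lewshdeshased.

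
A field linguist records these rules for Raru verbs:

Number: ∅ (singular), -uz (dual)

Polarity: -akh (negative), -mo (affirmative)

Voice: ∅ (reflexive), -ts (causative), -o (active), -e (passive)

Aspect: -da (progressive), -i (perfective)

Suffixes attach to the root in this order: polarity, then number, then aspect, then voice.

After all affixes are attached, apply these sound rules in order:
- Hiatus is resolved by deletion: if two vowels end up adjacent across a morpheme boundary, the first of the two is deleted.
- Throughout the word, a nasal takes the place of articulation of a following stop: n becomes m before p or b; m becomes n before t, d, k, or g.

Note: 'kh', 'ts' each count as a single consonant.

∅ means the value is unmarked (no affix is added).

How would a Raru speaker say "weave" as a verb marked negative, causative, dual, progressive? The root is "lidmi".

lidmakhuzdats

Attach polarity negative -akh → lidmiakh.
Attach number dual -uz → lidmiakhuz.
Attach aspect progressive -da → lidmiakhuzda.
Attach voice causative -ts → lidmiakhuzdats.
Apply vowel deletion: lidmiakhuzdats → lidmakhuzdats.
Nasal assimilation: no change.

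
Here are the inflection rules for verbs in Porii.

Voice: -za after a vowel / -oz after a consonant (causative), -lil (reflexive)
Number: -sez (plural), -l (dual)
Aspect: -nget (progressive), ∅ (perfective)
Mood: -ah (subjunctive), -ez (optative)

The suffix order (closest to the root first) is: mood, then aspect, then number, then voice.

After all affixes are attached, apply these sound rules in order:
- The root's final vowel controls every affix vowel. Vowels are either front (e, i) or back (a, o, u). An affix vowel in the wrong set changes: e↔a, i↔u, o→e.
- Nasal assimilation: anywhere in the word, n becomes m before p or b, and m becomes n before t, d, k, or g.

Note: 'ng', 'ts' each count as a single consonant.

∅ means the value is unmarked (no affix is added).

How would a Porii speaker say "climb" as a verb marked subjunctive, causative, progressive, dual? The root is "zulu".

Attach mood subjunctive -ah → zuluah.
Attach aspect progressive -nget → zuluahnget.
Attach number dual -l → zuluahngetl.
Attach voice causative -oz (after consonant 'l') → zuluahngetloz.
Apply vowel harmony: zuluahngetloz → zuluahngatloz.
Nasal assimilation: no change.

zuluahngatloz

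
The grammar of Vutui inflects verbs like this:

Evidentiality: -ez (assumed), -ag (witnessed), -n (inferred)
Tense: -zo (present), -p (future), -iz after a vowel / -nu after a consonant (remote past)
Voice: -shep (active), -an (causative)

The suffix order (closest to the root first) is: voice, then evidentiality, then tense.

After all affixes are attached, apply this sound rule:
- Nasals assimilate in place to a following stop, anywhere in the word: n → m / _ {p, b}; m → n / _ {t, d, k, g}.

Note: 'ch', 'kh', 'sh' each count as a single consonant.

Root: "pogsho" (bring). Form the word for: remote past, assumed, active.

Attach voice active -shep → pogshoshep.
Attach evidentiality assumed -ez → pogshoshepez.
Attach tense remote past -nu (after consonant 'z') → pogshoshepeznu.
Nasal assimilation: no change.

pogshoshepeznu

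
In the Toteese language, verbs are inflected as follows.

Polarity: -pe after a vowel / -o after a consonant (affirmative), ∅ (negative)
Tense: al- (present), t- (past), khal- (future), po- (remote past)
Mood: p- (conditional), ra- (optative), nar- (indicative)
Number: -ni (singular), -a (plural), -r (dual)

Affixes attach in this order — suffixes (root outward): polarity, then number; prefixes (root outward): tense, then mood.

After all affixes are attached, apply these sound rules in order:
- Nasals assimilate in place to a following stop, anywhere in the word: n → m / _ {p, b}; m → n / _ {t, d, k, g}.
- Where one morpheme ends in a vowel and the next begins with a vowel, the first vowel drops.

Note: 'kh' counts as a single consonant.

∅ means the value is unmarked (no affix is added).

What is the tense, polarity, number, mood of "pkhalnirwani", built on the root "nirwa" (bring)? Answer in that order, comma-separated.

future, negative, singular, conditional

Segment: p-khal-nirwa-ni.
tense: khal- → future.
polarity: ∅ → negative.
number: -ni → singular.
mood: p- → conditional.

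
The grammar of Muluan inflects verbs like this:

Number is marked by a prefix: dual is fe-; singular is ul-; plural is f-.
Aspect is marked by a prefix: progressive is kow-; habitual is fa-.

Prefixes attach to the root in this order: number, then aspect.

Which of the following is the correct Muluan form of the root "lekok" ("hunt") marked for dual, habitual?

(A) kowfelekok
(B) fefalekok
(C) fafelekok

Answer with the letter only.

Attach number dual fe- → felekok.
Attach aspect habitual fa- → fafelekok.
So the correct form is fafelekok, option (C).
(A) kowfelekok is wrong: it uses progressive instead of habitual for aspect.
(B) fefalekok is wrong: it has the affixes in the wrong order.

C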